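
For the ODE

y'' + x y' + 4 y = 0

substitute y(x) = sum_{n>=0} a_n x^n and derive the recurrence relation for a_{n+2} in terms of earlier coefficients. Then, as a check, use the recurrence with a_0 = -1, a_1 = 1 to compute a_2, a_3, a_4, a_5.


Substitute y = sum_n a_n x^n.
y''(x) has coefficient (n+2)(n+1) a_{n+2} at x^n;
x y'(x) has coefficient n a_n at x^n (shift);
4 y(x) has coefficient 4 a_n at x^n.
Matching x^n: (n+2)(n+1) a_{n+2} + (n + 4) a_n = 0.
Thus a_{n+2} = (-n - 4) / ((n+1)(n+2)) * a_n.

Check with a_0 = -1, a_1 = 1 (apply the recurrence for n = 0, 1, 2, 3): a_0 = -1, a_1 = 1, a_2 = 2, a_3 = -5/6, a_4 = -1, a_5 = 7/24.

a_(n+2) = (-n - 4) / ((n+1)(n+2)) * a_n; check: a_0 = -1, a_1 = 1, a_2 = 2, a_3 = -5/6, a_4 = -1, a_5 = 7/24


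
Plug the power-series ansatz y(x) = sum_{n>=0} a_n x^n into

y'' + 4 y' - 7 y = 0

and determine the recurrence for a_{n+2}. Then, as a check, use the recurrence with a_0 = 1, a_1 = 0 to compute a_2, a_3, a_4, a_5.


Substitute y = sum_n a_n x^n.
y''(x) has coefficient (n+2)(n+1) a_{n+2} at x^n;
4 y'(x) has coefficient 4 (n+1) a_{n+1} at x^n;
-7 y(x) has coefficient -7 a_n at x^n.
Matching x^n: (n+2)(n+1) a_{n+2} + 4 (n+1) a_{n+1} - 7 a_n = 0.
Thus a_{n+2} = [-4 (n+1) a_{n+1} + 7 a_n] / ((n+1)(n+2)).

Check with a_0 = 1, a_1 = 0 (apply the recurrence for n = 0, 1, 2, 3): a_0 = 1, a_1 = 0, a_2 = 7/2, a_3 = -14/3, a_4 = 161/24, a_5 = -7.

a_(n+2) = [-4 (n+1) a_(n+1) + 7 a_n] / ((n+1)(n+2)); check: a_0 = 1, a_1 = 0, a_2 = 7/2, a_3 = -14/3, a_4 = 161/24, a_5 = -7


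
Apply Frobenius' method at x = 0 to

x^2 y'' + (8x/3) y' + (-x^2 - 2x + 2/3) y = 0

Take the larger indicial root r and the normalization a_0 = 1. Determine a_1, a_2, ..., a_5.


Write in Frobenius form y'' + (p(x)/x) y' + (q(x)/x^2) y = 0:
  p(x) = 8/3,  q(x) = -x^2 - 2x + 2/3.
Indicial equation: r(r-1) + (8/3) r + (2/3) = 0 -> roots r_1 = -2/3, r_2 = -1.
Take r = r_1 = -2/3. Let y(x) = x^r sum_{n>=0} a_n x^n with a_0 = 1.
Substitute y = x^r sum a_n x^n and match x^{r+n}. The recurrence is
  D(n) a_n - 2 a_{n-1} - 1 a_{n-2} = 0,  where D(n) = (r+n)(r+n-1) + (8/3)(r+n) + (2/3).
  a_n = [2 a_{n-1} + 1 a_{n-2}] / D(n).
Since the indicial polynomial factors as (r - r_1)(r - r_2), D(n) = (r_1 + n - r_1)(r_1 + n - r_2) = n(n + 1/3).
Evaluating step by step (a_0 = 1):
  n = 1: D(1) = 1(1 + 1/3) = 4/3; numerator = 2(1) = 2; a_1 = (2)/(4/3) = 3/2
  n = 2: D(2) = 2(2 + 1/3) = 14/3; numerator = 2(3/2) + 1(1) = 4; a_2 = (4)/(14/3) = 6/7
  n = 3: D(3) = 3(3 + 1/3) = 10; numerator = 2(6/7) + 1(3/2) = 45/14; a_3 = (45/14)/(10) = 9/28
  n = 4: D(4) = 4(4 + 1/3) = 52/3; numerator = 2(9/28) + 1(6/7) = 3/2; a_4 = (3/2)/(52/3) = 9/104
  n = 5: D(5) = 5(5 + 1/3) = 80/3; numerator = 2(9/104) + 1(9/28) = 45/91; a_5 = (45/91)/(80/3) = 27/1456

r = -2/3; a_0 = 1; a_1 = 3/2; a_2 = 6/7; a_3 = 9/28; a_4 = 9/104; a_5 = 27/1456


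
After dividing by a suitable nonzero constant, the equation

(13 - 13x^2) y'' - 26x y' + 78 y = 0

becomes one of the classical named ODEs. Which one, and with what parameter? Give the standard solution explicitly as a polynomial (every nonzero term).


All three coefficients share the factor 13; dividing through by 13 gives  (1 - x^2) y'' - 2x y' + 6 y = 0.
This matches the Legendre equation (1 - x^2) y'' - 2x y' + n(n+1) y = 0 (note the -2x y' term) with n(n+1) = 6, so n = 2; the polynomial solution is P_2(x).
With y = sum_k a_k x^k, matching x^k gives (k+2)(k+1) a_{k+2} = [k(k+1) - n(n+1)] a_k = (k - 2)(k + 3) a_k. The right side vanishes at k = 2, so the series with the parity of 2 terminates at degree 2.
Standard normalization (P_n(1) = 1): leading coefficient (2n)!/(2^n (n!)^2) = 24/(4*4) = 3/2, so a_2 = 3/2. Work downward with a_k = (k+1)(k+2) a_{k+2} / ((k - 2)(k + 3)):
  a_0 = (1)(2)(3/2) / ((0 - 2)(0 + 3)) = 3/(-6) = -1/2
Hence P_2(x) = 3 x^2/2 - 1/2.

P_2(x); series = 3 x^2/2 - 1/2


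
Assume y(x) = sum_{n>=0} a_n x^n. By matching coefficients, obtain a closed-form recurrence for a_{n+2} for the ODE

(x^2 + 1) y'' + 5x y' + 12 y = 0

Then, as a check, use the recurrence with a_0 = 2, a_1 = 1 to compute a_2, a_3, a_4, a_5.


Substitute y = sum_n a_n x^n.
(1 + 1 x^2) y'' contributes (n+2)(n+1) a_{n+2} + n(n-1) a_n at x^n.
5 x y'(x) contributes 5 n a_n at x^n.
12 y(x) contributes 12 a_n at x^n.
Matching x^n: (n+2)(n+1) a_{n+2} + (n(n-1) + 5 n + 12) a_n = 0.
Thus a_{n+2} = (-n(n-1) - 5 n - 12) / ((n+1)(n+2)) * a_n.

Check with a_0 = 2, a_1 = 1 (apply the recurrence for n = 0, 1, 2, 3): a_0 = 2, a_1 = 1, a_2 = -12, a_3 = -17/6, a_4 = 24, a_5 = 187/40.

a_(n+2) = (-n(n-1) - 5 n - 12) / ((n+1)(n+2)) * a_n; check: a_0 = 2, a_1 = 1, a_2 = -12, a_3 = -17/6, a_4 = 24, a_5 = 187/40


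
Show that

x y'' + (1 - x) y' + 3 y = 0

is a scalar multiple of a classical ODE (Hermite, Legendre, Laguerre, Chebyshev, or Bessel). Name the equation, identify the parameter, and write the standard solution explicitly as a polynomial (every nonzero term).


The equation is already in a standard form:  x y'' + (1 - x) y' + 3 y = 0.
This matches the Laguerre equation x y'' + (1 - x) y' + n y = 0 with n = 3; the polynomial solution is L_3(x).
With y = sum_k a_k x^k, matching x^k gives (k+1)k a_{k+1} + (k+1) a_{k+1} - k a_k + n a_k = 0, i.e. (k+1)^2 a_{k+1} = (k - n) a_k = (k - 3) a_k. The right side vanishes at k = 3, so the series terminates at degree 3.
Standard normalization L_n(0) = 1 gives a_0 = 1. Work upward with a_{k+1} = (k - 3) a_k / (k+1)^2:
  a_1 = (0 - 3)(1) / 1^2 = -3/1 = -3
  a_2 = (1 - 3)(-3) / 2^2 = 6/4 = 3/2
  a_3 = (2 - 3)(3/2) / 3^2 = (-3/2)/9 = -1/6
Hence L_3(x) = -x^3/6 + 3 x^2/2 - 3 x + 1.

L_3(x); series = -x^3/6 + 3 x^2/2 - 3 x + 1


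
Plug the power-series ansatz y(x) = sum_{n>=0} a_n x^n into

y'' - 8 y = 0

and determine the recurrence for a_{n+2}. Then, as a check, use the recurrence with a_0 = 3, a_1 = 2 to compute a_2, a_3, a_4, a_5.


Substitute y = sum_n a_n x^n into y'' + (const) y = 0.
y''(x) = sum_{n>=0} (n+2)(n+1) a_{n+2} x^n.
The ODE becomes sum_n [(n+2)(n+1) a_{n+2} - 8 a_n] x^n = 0.
Setting each coefficient to zero gives the recurrence:
  (n+2)(n+1) a_{n+2} - 8 a_n = 0,
  a_{n+2} = 8 / ((n+1)(n+2)) a_n.

Check with a_0 = 3, a_1 = 2 (apply the recurrence for n = 0, 1, 2, 3): a_0 = 3, a_1 = 2, a_2 = 12, a_3 = 8/3, a_4 = 8, a_5 = 16/15.

a_{n+2} = 8/((n+1)(n+2)) * a_n; check: a_0 = 3, a_1 = 2, a_2 = 12, a_3 = 8/3, a_4 = 8, a_5 = 16/15


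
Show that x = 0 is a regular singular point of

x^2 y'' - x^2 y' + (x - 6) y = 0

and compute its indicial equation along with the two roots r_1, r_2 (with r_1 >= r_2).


Divide by x^2 to reach normal form y'' + P_1(x) y' + P_2(x) y = 0 with P_1(x) = -1 and P_2(x) = 1/x - 6/x^2.
x = 0 is a singular point because the y-coefficient 1/x - 6/x^2 has a pole at x = 0.
It is a regular singular point because x P_1(x) = p(x) = -x and x^2 P_2(x) = q(x) = x - 6 are polynomials, hence analytic at x = 0.
p(0) = 0,  q(0) = -6.
Indicial equation: r(r-1) + p(0) r + q(0) = 0, i.e. r^2 + (p(0) - 1) r + q(0) = 0, i.e. r^2 - 1 r - 6 = 0.
Discriminant: (-1)^2 - 4(-6) = 25, so r = (1 ± 5)/2.
Solving: r_1 = 3, r_2 = -2.

indicial: r^2 - 1 r - 6 = 0; roots r_1 = 3, r_2 = -2


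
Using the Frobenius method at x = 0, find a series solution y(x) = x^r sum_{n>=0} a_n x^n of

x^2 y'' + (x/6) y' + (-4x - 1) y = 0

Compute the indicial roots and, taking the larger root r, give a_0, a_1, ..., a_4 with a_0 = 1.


Write in Frobenius form y'' + (p(x)/x) y' + (q(x)/x^2) y = 0:
  p(x) = 1/6,  q(x) = -4x - 1.
Indicial equation: r(r-1) + (1/6) r + (-1) = 0 -> roots r_1 = 3/2, r_2 = -2/3.
Take r = r_1 = 3/2. Let y(x) = x^r sum_{n>=0} a_n x^n with a_0 = 1.
Substitute y = x^r sum a_n x^n and match x^{r+n}. The recurrence is
  D(n) a_n - 4 a_{n-1} = 0,  where D(n) = (r+n)(r+n-1) + (1/6)(r+n) + (-1).
  a_n = 4 / D(n) * a_{n-1}.
Since the indicial polynomial factors as (r - r_1)(r - r_2), D(n) = (r_1 + n - r_1)(r_1 + n - r_2) = n(n + 13/6).
Evaluating step by step (a_0 = 1):
  n = 1: D(1) = 1(1 + 13/6) = 19/6; numerator = 4(1) = 4; a_1 = (4)/(19/6) = 24/19
  n = 2: D(2) = 2(2 + 13/6) = 25/3; numerator = 4(24/19) = 96/19; a_2 = (96/19)/(25/3) = 288/475
  n = 3: D(3) = 3(3 + 13/6) = 31/2; numerator = 4(288/475) = 1152/475; a_3 = (1152/475)/(31/2) = 2304/14725
  n = 4: D(4) = 4(4 + 13/6) = 74/3; numerator = 4(2304/14725) = 9216/14725; a_4 = (9216/14725)/(74/3) = 13824/544825

r = 3/2; a_0 = 1; a_1 = 24/19; a_2 = 288/475; a_3 = 2304/14725; a_4 = 13824/544825


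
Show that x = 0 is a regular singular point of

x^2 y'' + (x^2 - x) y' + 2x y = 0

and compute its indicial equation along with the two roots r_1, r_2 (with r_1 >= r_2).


Divide by x^2 to reach normal form y'' + P_1(x) y' + P_2(x) y = 0 with P_1(x) = 1 - 1/x and P_2(x) = 2/x.
x = 0 is a singular point because the y'-coefficient 1 - 1/x has a pole at x = 0 and the y-coefficient 2/x has a pole at x = 0.
It is a regular singular point because x P_1(x) = p(x) = x - 1 and x^2 P_2(x) = q(x) = 2x are polynomials, hence analytic at x = 0.
p(0) = -1,  q(0) = 0.
Indicial equation: r(r-1) + p(0) r + q(0) = 0, i.e. r^2 + (p(0) - 1) r + q(0) = 0, i.e. r^2 - 2 r = 0.
Discriminant: (-2)^2 - 4(0) = 4, so r = (2 ± 2)/2.
Solving: r_1 = 2, r_2 = 0.

indicial: r^2 - 2 r = 0; roots r_1 = 2, r_2 = 0


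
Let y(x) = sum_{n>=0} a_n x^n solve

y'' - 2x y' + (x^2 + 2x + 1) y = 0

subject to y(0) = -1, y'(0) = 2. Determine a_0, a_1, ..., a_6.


Ansatz: y(x) = sum_{n>=0} a_n x^n, so y'(x) = sum_{n>=1} n a_n x^(n-1) and y''(x) = sum_{n>=2} n(n-1) a_n x^(n-2).
Substitute into P(x) y'' + Q(x) y' + R(x) y = 0 with P(x) = 1, Q(x) = -2x, R(x) = x^2 + 2x + 1, and match powers of x.
Initial conditions: a_0 = -1, a_1 = 2.
Setting the coefficient of each power of x to zero and solving order by order (substituting the coefficients already found):
  x^0: 2 a_2 + a_0 = 0  ->  2 a_2 = -a_0 = 1  ->  a_2 = 1/2
  x^1: 6 a_3 - a_1 + 2 a_0 = 0  ->  6 a_3 = a_1 - 2 a_0 = 4  ->  a_3 = 2/3
  x^2: 12 a_4 - 3 a_2 + 2 a_1 + a_0 = 0  ->  12 a_4 = 3 a_2 - 2 a_1 - a_0 = -3/2  ->  a_4 = -1/8
  x^3: 20 a_5 - 5 a_3 + 2 a_2 + a_1 = 0  ->  20 a_5 = 5 a_3 - 2 a_2 - a_1 = 1/3  ->  a_5 = 1/60
  x^4: 30 a_6 - 7 a_4 + 2 a_3 + a_2 = 0  ->  30 a_6 = 7 a_4 - 2 a_3 - a_2 = -65/24  ->  a_6 = -13/144
Truncated series: y(x) = -1 + 2 x + (1/2) x^2 + (2/3) x^3 - (1/8) x^4 + (1/60) x^5 - (13/144) x^6 + O(x^7).

a_0 = -1; a_1 = 2; a_2 = 1/2; a_3 = 2/3; a_4 = -1/8; a_5 = 1/60; a_6 = -13/144


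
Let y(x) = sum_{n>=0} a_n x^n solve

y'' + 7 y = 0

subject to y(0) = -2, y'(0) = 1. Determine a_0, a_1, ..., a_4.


Ansatz: y(x) = sum_{n>=0} a_n x^n, so y'(x) = sum_{n>=1} n a_n x^(n-1) and y''(x) = sum_{n>=2} n(n-1) a_n x^(n-2).
Substitute into P(x) y'' + Q(x) y' + R(x) y = 0 with P(x) = 1, Q(x) = 0, R(x) = 7, and match powers of x.
Initial conditions: a_0 = -2, a_1 = 1.
Setting the coefficient of each power of x to zero and solving order by order (substituting the coefficients already found):
  x^0: 2 a_2 + 7 a_0 = 0  ->  2 a_2 = -7 a_0 = 14  ->  a_2 = 7
  x^1: 6 a_3 + 7 a_1 = 0  ->  6 a_3 = -7 a_1 = -7  ->  a_3 = -7/6
  x^2: 12 a_4 + 7 a_2 = 0  ->  12 a_4 = -7 a_2 = -49  ->  a_4 = -49/12
Truncated series: y(x) = -2 + x + 7 x^2 - (7/6) x^3 - (49/12) x^4 + O(x^5).

a_0 = -2; a_1 = 1; a_2 = 7; a_3 = -7/6; a_4 = -49/12


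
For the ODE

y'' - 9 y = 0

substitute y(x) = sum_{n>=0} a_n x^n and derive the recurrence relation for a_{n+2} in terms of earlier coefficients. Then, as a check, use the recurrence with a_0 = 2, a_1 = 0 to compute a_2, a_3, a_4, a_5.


Substitute y = sum_n a_n x^n into y'' + (const) y = 0.
y''(x) = sum_{n>=0} (n+2)(n+1) a_{n+2} x^n.
The ODE becomes sum_n [(n+2)(n+1) a_{n+2} - 9 a_n] x^n = 0.
Setting each coefficient to zero gives the recurrence:
  (n+2)(n+1) a_{n+2} - 9 a_n = 0,
  a_{n+2} = 9 / ((n+1)(n+2)) a_n.

Check with a_0 = 2, a_1 = 0 (apply the recurrence for n = 0, 1, 2, 3): a_0 = 2, a_1 = 0, a_2 = 9, a_3 = 0, a_4 = 27/4, a_5 = 0.

a_{n+2} = 9/((n+1)(n+2)) * a_n; check: a_0 = 2, a_1 = 0, a_2 = 9, a_3 = 0, a_4 = 27/4, a_5 = 0


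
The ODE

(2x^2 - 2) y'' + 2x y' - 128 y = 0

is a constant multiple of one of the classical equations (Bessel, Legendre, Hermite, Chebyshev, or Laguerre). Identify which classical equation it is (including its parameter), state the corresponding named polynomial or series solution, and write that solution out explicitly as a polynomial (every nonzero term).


All three coefficients share the factor -2; dividing through by -2 gives  (1 - x^2) y'' - x y' + 64 y = 0.
This matches the Chebyshev equation (1 - x^2) y'' - x y' + n^2 y = 0 (note the -x y' term, not -2x y') with n^2 = 64, so n = 8; the polynomial solution is T_8(x).
With y = sum_k a_k x^k, matching x^k gives (k+2)(k+1) a_{k+2} = (k^2 - n^2) a_k = (k - 8)(k + 8) a_k. The right side vanishes at k = 8, so the series with the parity of 8 terminates at degree 8.
Standard normalization: leading coefficient of T_n is 2^(n-1), so a_8 = 2^7 = 128. Work downward with a_k = (k+1)(k+2) a_{k+2} / ((k - 8)(k + 8)):
  a_6 = (7)(8)(128) / ((6 - 8)(6 + 8)) = 7168/(-28) = -256
  a_4 = (5)(6)(-256) / ((4 - 8)(4 + 8)) = -7680/(-48) = 160
  a_2 = (3)(4)(160) / ((2 - 8)(2 + 8)) = 1920/(-60) = -32
  a_0 = (1)(2)(-32) / ((0 - 8)(0 + 8)) = -64/(-64) = 1
Hence T_8(x) = 128 x^8 - 256 x^6 + 160 x^4 - 32 x^2 + 1.

T_8(x); series = 128 x^8 - 256 x^6 + 160 x^4 - 32 x^2 + 1


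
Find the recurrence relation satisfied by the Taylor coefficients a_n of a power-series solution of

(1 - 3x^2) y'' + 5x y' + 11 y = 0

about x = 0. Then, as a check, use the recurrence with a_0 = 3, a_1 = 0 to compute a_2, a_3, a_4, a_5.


Substitute y = sum_n a_n x^n.
(1 - 3 x^2) y'' contributes (n+2)(n+1) a_{n+2} - 3 n(n-1) a_n at x^n.
5 x y'(x) contributes 5 n a_n at x^n.
11 y(x) contributes 11 a_n at x^n.
Matching x^n: (n+2)(n+1) a_{n+2} + (-3 n(n-1) + 5 n + 11) a_n = 0.
Thus a_{n+2} = (3 n(n-1) - 5 n - 11) / ((n+1)(n+2)) * a_n.

Check with a_0 = 3, a_1 = 0 (apply the recurrence for n = 0, 1, 2, 3): a_0 = 3, a_1 = 0, a_2 = -33/2, a_3 = 0, a_4 = 165/8, a_5 = 0.

a_(n+2) = (3 n(n-1) - 5 n - 11) / ((n+1)(n+2)) * a_n; check: a_0 = 3, a_1 = 0, a_2 = -33/2, a_3 = 0, a_4 = 165/8, a_5 = 0


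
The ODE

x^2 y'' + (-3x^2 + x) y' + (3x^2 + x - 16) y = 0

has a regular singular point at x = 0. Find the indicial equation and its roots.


Divide by x^2 to reach normal form y'' + P_1(x) y' + P_2(x) y = 0 with P_1(x) = -3 + 1/x and P_2(x) = 3 + 1/x - 16/x^2.
x = 0 is a singular point because the y'-coefficient -3 + 1/x has a pole at x = 0 and the y-coefficient 3 + 1/x - 16/x^2 has a pole at x = 0.
It is a regular singular point because x P_1(x) = p(x) = 1 - 3x and x^2 P_2(x) = q(x) = 3x^2 + x - 16 are polynomials, hence analytic at x = 0.
p(0) = 1,  q(0) = -16.
Indicial equation: r(r-1) + p(0) r + q(0) = 0, i.e. r^2 + (p(0) - 1) r + q(0) = 0, i.e. r^2 - 16 = 0.
Discriminant: (0)^2 - 4(-16) = 64, so r = (0 ± 8)/2.
Solving: r_1 = 4, r_2 = -4.

indicial: r^2 - 16 = 0; roots r_1 = 4, r_2 = -4


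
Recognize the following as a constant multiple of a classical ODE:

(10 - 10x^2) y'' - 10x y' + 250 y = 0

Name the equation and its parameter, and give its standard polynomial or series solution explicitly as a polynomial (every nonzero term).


All three coefficients share the factor 10; dividing through by 10 gives  (1 - x^2) y'' - x y' + 25 y = 0.
This matches the Chebyshev equation (1 - x^2) y'' - x y' + n^2 y = 0 (note the -x y' term, not -2x y') with n^2 = 25, so n = 5; the polynomial solution is T_5(x).
With y = sum_k a_k x^k, matching x^k gives (k+2)(k+1) a_{k+2} = (k^2 - n^2) a_k = (k - 5)(k + 5) a_k. The right side vanishes at k = 5, so the series with the parity of 5 terminates at degree 5.
Standard normalization: leading coefficient of T_n is 2^(n-1), so a_5 = 2^4 = 16. Work downward with a_k = (k+1)(k+2) a_{k+2} / ((k - 5)(k + 5)):
  a_3 = (4)(5)(16) / ((3 - 5)(3 + 5)) = 320/(-16) = -20
  a_1 = (2)(3)(-20) / ((1 - 5)(1 + 5)) = -120/(-24) = 5
Hence T_5(x) = 16 x^5 - 20 x^3 + 5 x.

T_5(x); series = 16 x^5 - 20 x^3 + 5 x


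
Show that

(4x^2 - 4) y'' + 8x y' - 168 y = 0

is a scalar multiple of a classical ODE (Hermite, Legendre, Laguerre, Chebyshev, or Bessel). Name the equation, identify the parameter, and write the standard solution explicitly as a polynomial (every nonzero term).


All three coefficients share the factor -4; dividing through by -4 gives  (1 - x^2) y'' - 2x y' + 42 y = 0.
This matches the Legendre equation (1 - x^2) y'' - 2x y' + n(n+1) y = 0 (note the -2x y' term) with n(n+1) = 42, so n = 6; the polynomial solution is P_6(x).
With y = sum_k a_k x^k, matching x^k gives (k+2)(k+1) a_{k+2} = [k(k+1) - n(n+1)] a_k = (k - 6)(k + 7) a_k. The right side vanishes at k = 6, so the series with the parity of 6 terminates at degree 6.
Standard normalization (P_n(1) = 1): leading coefficient (2n)!/(2^n (n!)^2) = 479001600/(64*518400) = 231/16, so a_6 = 231/16. Work downward with a_k = (k+1)(k+2) a_{k+2} / ((k - 6)(k + 7)):
  a_4 = (5)(6)(231/16) / ((4 - 6)(4 + 7)) = (3465/8)/(-22) = -315/16
  a_2 = (3)(4)(-315/16) / ((2 - 6)(2 + 7)) = (-945/4)/(-36) = 105/16
  a_0 = (1)(2)(105/16) / ((0 - 6)(0 + 7)) = (105/8)/(-42) = -5/16
Hence P_6(x) = 231 x^6/16 - 315 x^4/16 + 105 x^2/16 - 5/16.

P_6(x); series = 231 x^6/16 - 315 x^4/16 + 105 x^2/16 - 5/16


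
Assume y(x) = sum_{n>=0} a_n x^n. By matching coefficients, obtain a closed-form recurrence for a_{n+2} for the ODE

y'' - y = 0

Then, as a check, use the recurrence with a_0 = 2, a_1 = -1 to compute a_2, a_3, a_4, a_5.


Substitute y = sum_n a_n x^n into y'' + (const) y = 0.
y''(x) = sum_{n>=0} (n+2)(n+1) a_{n+2} x^n.
The ODE becomes sum_n [(n+2)(n+1) a_{n+2} - 1 a_n] x^n = 0.
Setting each coefficient to zero gives the recurrence:
  (n+2)(n+1) a_{n+2} - 1 a_n = 0,
  a_{n+2} = 1 / ((n+1)(n+2)) a_n.

Check with a_0 = 2, a_1 = -1 (apply the recurrence for n = 0, 1, 2, 3): a_0 = 2, a_1 = -1, a_2 = 1, a_3 = -1/6, a_4 = 1/12, a_5 = -1/120.

a_{n+2} = 1/((n+1)(n+2)) * a_n; check: a_0 = 2, a_1 = -1, a_2 = 1, a_3 = -1/6, a_4 = 1/12, a_5 = -1/120


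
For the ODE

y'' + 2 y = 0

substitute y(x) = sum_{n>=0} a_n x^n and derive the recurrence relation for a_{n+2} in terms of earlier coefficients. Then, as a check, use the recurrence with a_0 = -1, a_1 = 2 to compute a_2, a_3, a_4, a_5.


Substitute y = sum_n a_n x^n into y'' + (const) y = 0.
y''(x) = sum_{n>=0} (n+2)(n+1) a_{n+2} x^n.
The ODE becomes sum_n [(n+2)(n+1) a_{n+2} + 2 a_n] x^n = 0.
Setting each coefficient to zero gives the recurrence:
  (n+2)(n+1) a_{n+2} + 2 a_n = 0,
  a_{n+2} = -2 / ((n+1)(n+2)) a_n.

Check with a_0 = -1, a_1 = 2 (apply the recurrence for n = 0, 1, 2, 3): a_0 = -1, a_1 = 2, a_2 = 1, a_3 = -2/3, a_4 = -1/6, a_5 = 1/15.

a_{n+2} = -2/((n+1)(n+2)) * a_n; check: a_0 = -1, a_1 = 2, a_2 = 1, a_3 = -2/3, a_4 = -1/6, a_5 = 1/15


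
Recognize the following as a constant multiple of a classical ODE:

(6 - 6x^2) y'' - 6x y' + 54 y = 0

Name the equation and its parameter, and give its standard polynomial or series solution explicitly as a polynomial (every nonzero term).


All three coefficients share the factor 6; dividing through by 6 gives  (1 - x^2) y'' - x y' + 9 y = 0.
This matches the Chebyshev equation (1 - x^2) y'' - x y' + n^2 y = 0 (note the -x y' term, not -2x y') with n^2 = 9, so n = 3; the polynomial solution is T_3(x).
With y = sum_k a_k x^k, matching x^k gives (k+2)(k+1) a_{k+2} = (k^2 - n^2) a_k = (k - 3)(k + 3) a_k. The right side vanishes at k = 3, so the series with the parity of 3 terminates at degree 3.
Standard normalization: leading coefficient of T_n is 2^(n-1), so a_3 = 2^2 = 4. Work downward with a_k = (k+1)(k+2) a_{k+2} / ((k - 3)(k + 3)):
  a_1 = (2)(3)(4) / ((1 - 3)(1 + 3)) = 24/(-8) = -3
Hence T_3(x) = 4 x^3 - 3 x.

T_3(x); series = 4 x^3 - 3 x


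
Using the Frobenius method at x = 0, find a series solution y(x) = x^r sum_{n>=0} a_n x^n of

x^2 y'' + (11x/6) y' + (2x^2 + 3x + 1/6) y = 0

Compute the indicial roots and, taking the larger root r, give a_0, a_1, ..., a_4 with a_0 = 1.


Write in Frobenius form y'' + (p(x)/x) y' + (q(x)/x^2) y = 0:
  p(x) = 11/6,  q(x) = 2x^2 + 3x + 1/6.
Indicial equation: r(r-1) + (11/6) r + (1/6) = 0 -> roots r_1 = -1/3, r_2 = -1/2.
Take r = r_1 = -1/3. Let y(x) = x^r sum_{n>=0} a_n x^n with a_0 = 1.
Substitute y = x^r sum a_n x^n and match x^{r+n}. The recurrence is
  D(n) a_n + 3 a_{n-1} + 2 a_{n-2} = 0,  where D(n) = (r+n)(r+n-1) + (11/6)(r+n) + (1/6).
  a_n = [-3 a_{n-1} - 2 a_{n-2}] / D(n).
Since the indicial polynomial factors as (r - r_1)(r - r_2), D(n) = (r_1 + n - r_1)(r_1 + n - r_2) = n(n + 1/6).
Evaluating step by step (a_0 = 1):
  n = 1: D(1) = 1(1 + 1/6) = 7/6; numerator = -3(1) = -3; a_1 = (-3)/(7/6) = -18/7
  n = 2: D(2) = 2(2 + 1/6) = 13/3; numerator = -3(-18/7) - 2(1) = 40/7; a_2 = (40/7)/(13/3) = 120/91
  n = 3: D(3) = 3(3 + 1/6) = 19/2; numerator = -3(120/91) - 2(-18/7) = 108/91; a_3 = (108/91)/(19/2) = 216/1729
  n = 4: D(4) = 4(4 + 1/6) = 50/3; numerator = -3(216/1729) - 2(120/91) = -744/247; a_4 = (-744/247)/(50/3) = -1116/6175

r = -1/3; a_0 = 1; a_1 = -18/7; a_2 = 120/91; a_3 = 216/1729; a_4 = -1116/6175


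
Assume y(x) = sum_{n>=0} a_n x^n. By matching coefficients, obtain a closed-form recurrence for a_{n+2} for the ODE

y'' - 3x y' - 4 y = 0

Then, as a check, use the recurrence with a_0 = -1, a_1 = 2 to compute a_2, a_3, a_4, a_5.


Substitute y = sum_n a_n x^n.
y''(x) has coefficient (n+2)(n+1) a_{n+2} at x^n;
-3 x y'(x) has coefficient -3 n a_n at x^n (shift);
-4 y(x) has coefficient -4 a_n at x^n.
Matching x^n: (n+2)(n+1) a_{n+2} + (-3n - 4) a_n = 0.
Thus a_{n+2} = (3n + 4) / ((n+1)(n+2)) * a_n.

Check with a_0 = -1, a_1 = 2 (apply the recurrence for n = 0, 1, 2, 3): a_0 = -1, a_1 = 2, a_2 = -2, a_3 = 7/3, a_4 = -5/3, a_5 = 91/60.

a_(n+2) = (3n + 4) / ((n+1)(n+2)) * a_n; check: a_0 = -1, a_1 = 2, a_2 = -2, a_3 = 7/3, a_4 = -5/3, a_5 = 91/60


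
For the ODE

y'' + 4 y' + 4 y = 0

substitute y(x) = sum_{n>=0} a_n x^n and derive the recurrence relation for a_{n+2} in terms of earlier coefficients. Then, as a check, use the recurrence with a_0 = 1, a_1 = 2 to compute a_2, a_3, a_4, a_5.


Substitute y = sum_n a_n x^n.
y''(x) has coefficient (n+2)(n+1) a_{n+2} at x^n;
4 y'(x) has coefficient 4 (n+1) a_{n+1} at x^n;
4 y(x) has coefficient 4 a_n at x^n.
Matching x^n: (n+2)(n+1) a_{n+2} + 4 (n+1) a_{n+1} + 4 a_n = 0.
Thus a_{n+2} = [-4 (n+1) a_{n+1} - 4 a_n] / ((n+1)(n+2)).

Check with a_0 = 1, a_1 = 2 (apply the recurrence for n = 0, 1, 2, 3): a_0 = 1, a_1 = 2, a_2 = -6, a_3 = 20/3, a_4 = -14/3, a_5 = 12/5.

a_(n+2) = [-4 (n+1) a_(n+1) - 4 a_n] / ((n+1)(n+2)); check: a_0 = 1, a_1 = 2, a_2 = -6, a_3 = 20/3, a_4 = -14/3, a_5 = 12/5


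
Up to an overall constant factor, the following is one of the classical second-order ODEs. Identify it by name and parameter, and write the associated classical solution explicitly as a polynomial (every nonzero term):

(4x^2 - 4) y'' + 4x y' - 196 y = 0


All three coefficients share the factor -4; dividing through by -4 gives  (1 - x^2) y'' - x y' + 49 y = 0.
This matches the Chebyshev equation (1 - x^2) y'' - x y' + n^2 y = 0 (note the -x y' term, not -2x y') with n^2 = 49, so n = 7; the polynomial solution is T_7(x).
With y = sum_k a_k x^k, matching x^k gives (k+2)(k+1) a_{k+2} = (k^2 - n^2) a_k = (k - 7)(k + 7) a_k. The right side vanishes at k = 7, so the series with the parity of 7 terminates at degree 7.
Standard normalization: leading coefficient of T_n is 2^(n-1), so a_7 = 2^6 = 64. Work downward with a_k = (k+1)(k+2) a_{k+2} / ((k - 7)(k + 7)):
  a_5 = (6)(7)(64) / ((5 - 7)(5 + 7)) = 2688/(-24) = -112
  a_3 = (4)(5)(-112) / ((3 - 7)(3 + 7)) = -2240/(-40) = 56
  a_1 = (2)(3)(56) / ((1 - 7)(1 + 7)) = 336/(-48) = -7
Hence T_7(x) = 64 x^7 - 112 x^5 + 56 x^3 - 7 x.

T_7(x); series = 64 x^7 - 112 x^5 + 56 x^3 - 7 x


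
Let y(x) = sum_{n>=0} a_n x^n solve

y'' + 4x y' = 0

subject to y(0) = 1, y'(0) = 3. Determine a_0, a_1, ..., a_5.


Ansatz: y(x) = sum_{n>=0} a_n x^n, so y'(x) = sum_{n>=1} n a_n x^(n-1) and y''(x) = sum_{n>=2} n(n-1) a_n x^(n-2).
Substitute into P(x) y'' + Q(x) y' + R(x) y = 0 with P(x) = 1, Q(x) = 4x, R(x) = 0, and match powers of x.
Initial conditions: a_0 = 1, a_1 = 3.
Setting the coefficient of each power of x to zero and solving order by order (substituting the coefficients already found):
  x^0: 2 a_2 = 0  ->  a_2 = 0
  x^1: 6 a_3 + 4 a_1 = 0  ->  6 a_3 = -4 a_1 = -12  ->  a_3 = -2
  x^2: 12 a_4 + 8 a_2 = 0  ->  12 a_4 = -8 a_2 = 0  ->  a_4 = 0
  x^3: 20 a_5 + 12 a_3 = 0  ->  20 a_5 = -12 a_3 = 24  ->  a_5 = 6/5
Truncated series: y(x) = 1 + 3 x - 2 x^3 + (6/5) x^5 + O(x^6).

a_0 = 1; a_1 = 3; a_2 = 0; a_3 = -2; a_4 = 0; a_5 = 6/5


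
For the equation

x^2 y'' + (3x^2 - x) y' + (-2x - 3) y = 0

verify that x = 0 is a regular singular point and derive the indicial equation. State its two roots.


Divide by x^2 to reach normal form y'' + P_1(x) y' + P_2(x) y = 0 with P_1(x) = 3 - 1/x and P_2(x) = -2/x - 3/x^2.
x = 0 is a singular point because the y'-coefficient 3 - 1/x has a pole at x = 0 and the y-coefficient -2/x - 3/x^2 has a pole at x = 0.
It is a regular singular point because x P_1(x) = p(x) = 3x - 1 and x^2 P_2(x) = q(x) = -2x - 3 are polynomials, hence analytic at x = 0.
p(0) = -1,  q(0) = -3.
Indicial equation: r(r-1) + p(0) r + q(0) = 0, i.e. r^2 + (p(0) - 1) r + q(0) = 0, i.e. r^2 - 2 r - 3 = 0.
Discriminant: (-2)^2 - 4(-3) = 16, so r = (2 ± 4)/2.
Solving: r_1 = 3, r_2 = -1.

indicial: r^2 - 2 r - 3 = 0; roots r_1 = 3, r_2 = -1


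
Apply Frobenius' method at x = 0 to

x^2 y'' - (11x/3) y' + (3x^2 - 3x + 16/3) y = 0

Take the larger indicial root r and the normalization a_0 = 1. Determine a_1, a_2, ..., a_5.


Write in Frobenius form y'' + (p(x)/x) y' + (q(x)/x^2) y = 0:
  p(x) = -11/3,  q(x) = 3x^2 - 3x + 16/3.
Indicial equation: r(r-1) + (-11/3) r + (16/3) = 0 -> roots r_1 = 8/3, r_2 = 2.
Take r = r_1 = 8/3. Let y(x) = x^r sum_{n>=0} a_n x^n with a_0 = 1.
Substitute y = x^r sum a_n x^n and match x^{r+n}. The recurrence is
  D(n) a_n - 3 a_{n-1} + 3 a_{n-2} = 0,  where D(n) = (r+n)(r+n-1) + (-11/3)(r+n) + (16/3).
  a_n = [3 a_{n-1} - 3 a_{n-2}] / D(n).
Since the indicial polynomial factors as (r - r_1)(r - r_2), D(n) = (r_1 + n - r_1)(r_1 + n - r_2) = n(n + 2/3).
Evaluating step by step (a_0 = 1):
  n = 1: D(1) = 1(1 + 2/3) = 5/3; numerator = 3(1) = 3; a_1 = (3)/(5/3) = 9/5
  n = 2: D(2) = 2(2 + 2/3) = 16/3; numerator = 3(9/5) - 3(1) = 12/5; a_2 = (12/5)/(16/3) = 9/20
  n = 3: D(3) = 3(3 + 2/3) = 11; numerator = 3(9/20) - 3(9/5) = -81/20; a_3 = (-81/20)/(11) = -81/220
  n = 4: D(4) = 4(4 + 2/3) = 56/3; numerator = 3(-81/220) - 3(9/20) = -27/11; a_4 = (-27/11)/(56/3) = -81/616
  n = 5: D(5) = 5(5 + 2/3) = 85/3; numerator = 3(-81/616) - 3(-81/220) = 2187/3080; a_5 = (2187/3080)/(85/3) = 6561/261800

r = 8/3; a_0 = 1; a_1 = 9/5; a_2 = 9/20; a_3 = -81/220; a_4 = -81/616; a_5 = 6561/261800


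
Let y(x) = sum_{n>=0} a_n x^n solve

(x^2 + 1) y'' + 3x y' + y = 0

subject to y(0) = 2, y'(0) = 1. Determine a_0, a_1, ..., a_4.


Ansatz: y(x) = sum_{n>=0} a_n x^n, so y'(x) = sum_{n>=1} n a_n x^(n-1) and y''(x) = sum_{n>=2} n(n-1) a_n x^(n-2).
Substitute into P(x) y'' + Q(x) y' + R(x) y = 0 with P(x) = x^2 + 1, Q(x) = 3x, R(x) = 1, and match powers of x.
Initial conditions: a_0 = 2, a_1 = 1.
Setting the coefficient of each power of x to zero and solving order by order (substituting the coefficients already found):
  x^0: 2 a_2 + a_0 = 0  ->  2 a_2 = -a_0 = -2  ->  a_2 = -1
  x^1: 6 a_3 + 4 a_1 = 0  ->  6 a_3 = -4 a_1 = -4  ->  a_3 = -2/3
  x^2: 12 a_4 + 9 a_2 = 0  ->  12 a_4 = -9 a_2 = 9  ->  a_4 = 3/4
Truncated series: y(x) = 2 + x - x^2 - (2/3) x^3 + (3/4) x^4 + O(x^5).

a_0 = 2; a_1 = 1; a_2 = -1; a_3 = -2/3; a_4 = 3/4


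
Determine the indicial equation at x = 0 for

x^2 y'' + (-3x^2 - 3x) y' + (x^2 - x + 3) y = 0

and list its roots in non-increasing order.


Divide by x^2 to reach normal form y'' + P_1(x) y' + P_2(x) y = 0 with P_1(x) = -3 - 3/x and P_2(x) = 1 - 1/x + 3/x^2.
x = 0 is a singular point because the y'-coefficient -3 - 3/x has a pole at x = 0 and the y-coefficient 1 - 1/x + 3/x^2 has a pole at x = 0.
It is a regular singular point because x P_1(x) = p(x) = -3x - 3 and x^2 P_2(x) = q(x) = x^2 - x + 3 are polynomials, hence analytic at x = 0.
p(0) = -3,  q(0) = 3.
Indicial equation: r(r-1) + p(0) r + q(0) = 0, i.e. r^2 + (p(0) - 1) r + q(0) = 0, i.e. r^2 - 4 r + 3 = 0.
Discriminant: (-4)^2 - 4(3) = 4, so r = (4 ± 2)/2.
Solving: r_1 = 3, r_2 = 1.

indicial: r^2 - 4 r + 3 = 0; roots r_1 = 3, r_2 = 1


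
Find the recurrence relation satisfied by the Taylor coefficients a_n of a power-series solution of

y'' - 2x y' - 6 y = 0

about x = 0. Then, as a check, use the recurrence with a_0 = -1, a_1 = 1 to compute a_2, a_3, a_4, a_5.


Substitute y = sum_n a_n x^n.
y''(x) has coefficient (n+2)(n+1) a_{n+2} at x^n;
-2 x y'(x) has coefficient -2 n a_n at x^n (shift);
-6 y(x) has coefficient -6 a_n at x^n.
Matching x^n: (n+2)(n+1) a_{n+2} + (-2n - 6) a_n = 0.
Thus a_{n+2} = (2n + 6) / ((n+1)(n+2)) * a_n.

Check with a_0 = -1, a_1 = 1 (apply the recurrence for n = 0, 1, 2, 3): a_0 = -1, a_1 = 1, a_2 = -3, a_3 = 4/3, a_4 = -5/2, a_5 = 4/5.

a_(n+2) = (2n + 6) / ((n+1)(n+2)) * a_n; check: a_0 = -1, a_1 = 1, a_2 = -3, a_3 = 4/3, a_4 = -5/2, a_5 = 4/5


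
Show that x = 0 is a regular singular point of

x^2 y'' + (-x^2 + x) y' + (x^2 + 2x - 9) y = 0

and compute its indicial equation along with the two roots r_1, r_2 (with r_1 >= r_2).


Divide by x^2 to reach normal form y'' + P_1(x) y' + P_2(x) y = 0 with P_1(x) = -1 + 1/x and P_2(x) = 1 + 2/x - 9/x^2.
x = 0 is a singular point because the y'-coefficient -1 + 1/x has a pole at x = 0 and the y-coefficient 1 + 2/x - 9/x^2 has a pole at x = 0.
It is a regular singular point because x P_1(x) = p(x) = 1 - x and x^2 P_2(x) = q(x) = x^2 + 2x - 9 are polynomials, hence analytic at x = 0.
p(0) = 1,  q(0) = -9.
Indicial equation: r(r-1) + p(0) r + q(0) = 0, i.e. r^2 + (p(0) - 1) r + q(0) = 0, i.e. r^2 - 9 = 0.
Discriminant: (0)^2 - 4(-9) = 36, so r = (0 ± 6)/2.
Solving: r_1 = 3, r_2 = -3.

indicial: r^2 - 9 = 0; roots r_1 = 3, r_2 = -3


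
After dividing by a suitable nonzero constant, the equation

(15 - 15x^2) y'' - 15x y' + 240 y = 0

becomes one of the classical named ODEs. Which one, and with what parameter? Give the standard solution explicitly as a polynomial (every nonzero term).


All three coefficients share the factor 15; dividing through by 15 gives  (1 - x^2) y'' - x y' + 16 y = 0.
This matches the Chebyshev equation (1 - x^2) y'' - x y' + n^2 y = 0 (note the -x y' term, not -2x y') with n^2 = 16, so n = 4; the polynomial solution is T_4(x).
With y = sum_k a_k x^k, matching x^k gives (k+2)(k+1) a_{k+2} = (k^2 - n^2) a_k = (k - 4)(k + 4) a_k. The right side vanishes at k = 4, so the series with the parity of 4 terminates at degree 4.
Standard normalization: leading coefficient of T_n is 2^(n-1), so a_4 = 2^3 = 8. Work downward with a_k = (k+1)(k+2) a_{k+2} / ((k - 4)(k + 4)):
  a_2 = (3)(4)(8) / ((2 - 4)(2 + 4)) = 96/(-12) = -8
  a_0 = (1)(2)(-8) / ((0 - 4)(0 + 4)) = -16/(-16) = 1
Hence T_4(x) = 8 x^4 - 8 x^2 + 1.

T_4(x); series = 8 x^4 - 8 x^2 + 1


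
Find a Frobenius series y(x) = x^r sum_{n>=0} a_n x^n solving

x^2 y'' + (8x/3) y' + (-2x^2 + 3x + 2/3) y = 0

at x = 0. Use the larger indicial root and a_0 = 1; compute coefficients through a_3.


Write in Frobenius form y'' + (p(x)/x) y' + (q(x)/x^2) y = 0:
  p(x) = 8/3,  q(x) = -2x^2 + 3x + 2/3.
Indicial equation: r(r-1) + (8/3) r + (2/3) = 0 -> roots r_1 = -2/3, r_2 = -1.
Take r = r_1 = -2/3. Let y(x) = x^r sum_{n>=0} a_n x^n with a_0 = 1.
Substitute y = x^r sum a_n x^n and match x^{r+n}. The recurrence is
  D(n) a_n + 3 a_{n-1} - 2 a_{n-2} = 0,  where D(n) = (r+n)(r+n-1) + (8/3)(r+n) + (2/3).
  a_n = [-3 a_{n-1} + 2 a_{n-2}] / D(n).
Since the indicial polynomial factors as (r - r_1)(r - r_2), D(n) = (r_1 + n - r_1)(r_1 + n - r_2) = n(n + 1/3).
Evaluating step by step (a_0 = 1):
  n = 1: D(1) = 1(1 + 1/3) = 4/3; numerator = -3(1) = -3; a_1 = (-3)/(4/3) = -9/4
  n = 2: D(2) = 2(2 + 1/3) = 14/3; numerator = -3(-9/4) + 2(1) = 35/4; a_2 = (35/4)/(14/3) = 15/8
  n = 3: D(3) = 3(3 + 1/3) = 10; numerator = -3(15/8) + 2(-9/4) = -81/8; a_3 = (-81/8)/(10) = -81/80

r = -2/3; a_0 = 1; a_1 = -9/4; a_2 = 15/8; a_3 = -81/80


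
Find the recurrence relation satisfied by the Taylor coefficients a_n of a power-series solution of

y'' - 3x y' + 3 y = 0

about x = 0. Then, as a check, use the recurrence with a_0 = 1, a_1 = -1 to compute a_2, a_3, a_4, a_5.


Substitute y = sum_n a_n x^n.
y''(x) has coefficient (n+2)(n+1) a_{n+2} at x^n;
-3 x y'(x) has coefficient -3 n a_n at x^n (shift);
3 y(x) has coefficient 3 a_n at x^n.
Matching x^n: (n+2)(n+1) a_{n+2} + (-3n + 3) a_n = 0.
Thus a_{n+2} = (3n - 3) / ((n+1)(n+2)) * a_n.

Check with a_0 = 1, a_1 = -1 (apply the recurrence for n = 0, 1, 2, 3): a_0 = 1, a_1 = -1, a_2 = -3/2, a_3 = 0, a_4 = -3/8, a_5 = 0.

a_(n+2) = (3n - 3) / ((n+1)(n+2)) * a_n; check: a_0 = 1, a_1 = -1, a_2 = -3/2, a_3 = 0, a_4 = -3/8, a_5 = 0


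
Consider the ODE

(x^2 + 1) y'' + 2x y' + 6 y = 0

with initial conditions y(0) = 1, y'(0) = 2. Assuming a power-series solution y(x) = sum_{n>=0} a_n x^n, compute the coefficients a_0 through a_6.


Ansatz: y(x) = sum_{n>=0} a_n x^n, so y'(x) = sum_{n>=1} n a_n x^(n-1) and y''(x) = sum_{n>=2} n(n-1) a_n x^(n-2).
Substitute into P(x) y'' + Q(x) y' + R(x) y = 0 with P(x) = x^2 + 1, Q(x) = 2x, R(x) = 6, and match powers of x.
Initial conditions: a_0 = 1, a_1 = 2.
Setting the coefficient of each power of x to zero and solving order by order (substituting the coefficients already found):
  x^0: 2 a_2 + 6 a_0 = 0  ->  2 a_2 = -6 a_0 = -6  ->  a_2 = -3
  x^1: 6 a_3 + 8 a_1 = 0  ->  6 a_3 = -8 a_1 = -16  ->  a_3 = -8/3
  x^2: 12 a_4 + 12 a_2 = 0  ->  12 a_4 = -12 a_2 = 36  ->  a_4 = 3
  x^3: 20 a_5 + 18 a_3 = 0  ->  20 a_5 = -18 a_3 = 48  ->  a_5 = 12/5
  x^4: 30 a_6 + 26 a_4 = 0  ->  30 a_6 = -26 a_4 = -78  ->  a_6 = -13/5
Truncated series: y(x) = 1 + 2 x - 3 x^2 - (8/3) x^3 + 3 x^4 + (12/5) x^5 - (13/5) x^6 + O(x^7).

a_0 = 1; a_1 = 2; a_2 = -3; a_3 = -8/3; a_4 = 3; a_5 = 12/5; a_6 = -13/5


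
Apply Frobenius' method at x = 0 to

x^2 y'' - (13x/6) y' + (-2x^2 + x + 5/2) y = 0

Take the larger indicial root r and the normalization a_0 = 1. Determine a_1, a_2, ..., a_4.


Write in Frobenius form y'' + (p(x)/x) y' + (q(x)/x^2) y = 0:
  p(x) = -13/6,  q(x) = -2x^2 + x + 5/2.
Indicial equation: r(r-1) + (-13/6) r + (5/2) = 0 -> roots r_1 = 5/3, r_2 = 3/2.
Take r = r_1 = 5/3. Let y(x) = x^r sum_{n>=0} a_n x^n with a_0 = 1.
Substitute y = x^r sum a_n x^n and match x^{r+n}. The recurrence is
  D(n) a_n + 1 a_{n-1} - 2 a_{n-2} = 0,  where D(n) = (r+n)(r+n-1) + (-13/6)(r+n) + (5/2).
  a_n = [-1 a_{n-1} + 2 a_{n-2}] / D(n).
Since the indicial polynomial factors as (r - r_1)(r - r_2), D(n) = (r_1 + n - r_1)(r_1 + n - r_2) = n(n + 1/6).
Evaluating step by step (a_0 = 1):
  n = 1: D(1) = 1(1 + 1/6) = 7/6; numerator = -1(1) = -1; a_1 = (-1)/(7/6) = -6/7
  n = 2: D(2) = 2(2 + 1/6) = 13/3; numerator = -1(-6/7) + 2(1) = 20/7; a_2 = (20/7)/(13/3) = 60/91
  n = 3: D(3) = 3(3 + 1/6) = 19/2; numerator = -1(60/91) + 2(-6/7) = -216/91; a_3 = (-216/91)/(19/2) = -432/1729
  n = 4: D(4) = 4(4 + 1/6) = 50/3; numerator = -1(-432/1729) + 2(60/91) = 2712/1729; a_4 = (2712/1729)/(50/3) = 4068/43225

r = 5/3; a_0 = 1; a_1 = -6/7; a_2 = 60/91; a_3 = -432/1729; a_4 = 4068/43225


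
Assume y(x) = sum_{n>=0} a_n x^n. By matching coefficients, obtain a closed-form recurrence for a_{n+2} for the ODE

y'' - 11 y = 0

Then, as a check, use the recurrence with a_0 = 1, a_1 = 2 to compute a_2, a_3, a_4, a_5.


Substitute y = sum_n a_n x^n into y'' + (const) y = 0.
y''(x) = sum_{n>=0} (n+2)(n+1) a_{n+2} x^n.
The ODE becomes sum_n [(n+2)(n+1) a_{n+2} - 11 a_n] x^n = 0.
Setting each coefficient to zero gives the recurrence:
  (n+2)(n+1) a_{n+2} - 11 a_n = 0,
  a_{n+2} = 11 / ((n+1)(n+2)) a_n.

Check with a_0 = 1, a_1 = 2 (apply the recurrence for n = 0, 1, 2, 3): a_0 = 1, a_1 = 2, a_2 = 11/2, a_3 = 11/3, a_4 = 121/24, a_5 = 121/60.

a_{n+2} = 11/((n+1)(n+2)) * a_n; check: a_0 = 1, a_1 = 2, a_2 = 11/2, a_3 = 11/3, a_4 = 121/24, a_5 = 121/60


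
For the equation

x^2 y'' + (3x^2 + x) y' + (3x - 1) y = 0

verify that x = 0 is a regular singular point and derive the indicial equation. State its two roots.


Divide by x^2 to reach normal form y'' + P_1(x) y' + P_2(x) y = 0 with P_1(x) = 3 + 1/x and P_2(x) = 3/x - 1/x^2.
x = 0 is a singular point because the y'-coefficient 3 + 1/x has a pole at x = 0 and the y-coefficient 3/x - 1/x^2 has a pole at x = 0.
It is a regular singular point because x P_1(x) = p(x) = 3x + 1 and x^2 P_2(x) = q(x) = 3x - 1 are polynomials, hence analytic at x = 0.
p(0) = 1,  q(0) = -1.
Indicial equation: r(r-1) + p(0) r + q(0) = 0, i.e. r^2 + (p(0) - 1) r + q(0) = 0, i.e. r^2 - 1 = 0.
Discriminant: (0)^2 - 4(-1) = 4, so r = (0 ± 2)/2.
Solving: r_1 = 1, r_2 = -1.

indicial: r^2 - 1 = 0; roots r_1 = 1, r_2 = -1


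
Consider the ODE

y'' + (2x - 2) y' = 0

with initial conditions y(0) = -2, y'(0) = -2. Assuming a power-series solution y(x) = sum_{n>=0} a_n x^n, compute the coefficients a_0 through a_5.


Ansatz: y(x) = sum_{n>=0} a_n x^n, so y'(x) = sum_{n>=1} n a_n x^(n-1) and y''(x) = sum_{n>=2} n(n-1) a_n x^(n-2).
Substitute into P(x) y'' + Q(x) y' + R(x) y = 0 with P(x) = 1, Q(x) = 2x - 2, R(x) = 0, and match powers of x.
Initial conditions: a_0 = -2, a_1 = -2.
Setting the coefficient of each power of x to zero and solving order by order (substituting the coefficients already found):
  x^0: 2 a_2 - 2 a_1 = 0  ->  2 a_2 = 2 a_1 = -4  ->  a_2 = -2
  x^1: 6 a_3 - 4 a_2 + 2 a_1 = 0  ->  6 a_3 = 4 a_2 - 2 a_1 = -4  ->  a_3 = -2/3
  x^2: 12 a_4 - 6 a_3 + 4 a_2 = 0  ->  12 a_4 = 6 a_3 - 4 a_2 = 4  ->  a_4 = 1/3
  x^3: 20 a_5 - 8 a_4 + 6 a_3 = 0  ->  20 a_5 = 8 a_4 - 6 a_3 = 20/3  ->  a_5 = 1/3
Truncated series: y(x) = -2 - 2 x - 2 x^2 - (2/3) x^3 + (1/3) x^4 + (1/3) x^5 + O(x^6).

a_0 = -2; a_1 = -2; a_2 = -2; a_3 = -2/3; a_4 = 1/3; a_5 = 1/3


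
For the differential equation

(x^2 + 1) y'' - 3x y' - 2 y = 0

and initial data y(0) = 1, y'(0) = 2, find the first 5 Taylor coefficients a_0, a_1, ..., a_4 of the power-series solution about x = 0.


Ansatz: y(x) = sum_{n>=0} a_n x^n, so y'(x) = sum_{n>=1} n a_n x^(n-1) and y''(x) = sum_{n>=2} n(n-1) a_n x^(n-2).
Substitute into P(x) y'' + Q(x) y' + R(x) y = 0 with P(x) = x^2 + 1, Q(x) = -3x, R(x) = -2, and match powers of x.
Initial conditions: a_0 = 1, a_1 = 2.
Setting the coefficient of each power of x to zero and solving order by order (substituting the coefficients already found):
  x^0: 2 a_2 - 2 a_0 = 0  ->  2 a_2 = 2 a_0 = 2  ->  a_2 = 1
  x^1: 6 a_3 - 5 a_1 = 0  ->  6 a_3 = 5 a_1 = 10  ->  a_3 = 5/3
  x^2: 12 a_4 - 6 a_2 = 0  ->  12 a_4 = 6 a_2 = 6  ->  a_4 = 1/2
Truncated series: y(x) = 1 + 2 x + x^2 + (5/3) x^3 + (1/2) x^4 + O(x^5).

a_0 = 1; a_1 = 2; a_2 = 1; a_3 = 5/3; a_4 = 1/2


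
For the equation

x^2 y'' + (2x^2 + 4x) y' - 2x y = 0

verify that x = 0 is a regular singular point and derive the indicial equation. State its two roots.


Divide by x^2 to reach normal form y'' + P_1(x) y' + P_2(x) y = 0 with P_1(x) = 2 + 4/x and P_2(x) = -2/x.
x = 0 is a singular point because the y'-coefficient 2 + 4/x has a pole at x = 0 and the y-coefficient -2/x has a pole at x = 0.
It is a regular singular point because x P_1(x) = p(x) = 2x + 4 and x^2 P_2(x) = q(x) = -2x are polynomials, hence analytic at x = 0.
p(0) = 4,  q(0) = 0.
Indicial equation: r(r-1) + p(0) r + q(0) = 0, i.e. r^2 + (p(0) - 1) r + q(0) = 0, i.e. r^2 + 3 r = 0.
Discriminant: (3)^2 - 4(0) = 9, so r = (-3 ± 3)/2.
Solving: r_1 = 0, r_2 = -3.

indicial: r^2 + 3 r = 0; roots r_1 = 0, r_2 = -3


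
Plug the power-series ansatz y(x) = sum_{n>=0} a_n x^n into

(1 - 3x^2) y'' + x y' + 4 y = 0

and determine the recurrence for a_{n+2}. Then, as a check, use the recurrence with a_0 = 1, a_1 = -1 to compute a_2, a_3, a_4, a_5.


Substitute y = sum_n a_n x^n.
(1 - 3 x^2) y'' contributes (n+2)(n+1) a_{n+2} - 3 n(n-1) a_n at x^n.
x y'(x) contributes n a_n at x^n.
4 y(x) contributes 4 a_n at x^n.
Matching x^n: (n+2)(n+1) a_{n+2} + (-3 n(n-1) + n + 4) a_n = 0.
Thus a_{n+2} = (3 n(n-1) - n - 4) / ((n+1)(n+2)) * a_n.

Check with a_0 = 1, a_1 = -1 (apply the recurrence for n = 0, 1, 2, 3): a_0 = 1, a_1 = -1, a_2 = -2, a_3 = 5/6, a_4 = 0, a_5 = 11/24.

a_(n+2) = (3 n(n-1) - n - 4) / ((n+1)(n+2)) * a_n; check: a_0 = 1, a_1 = -1, a_2 = -2, a_3 = 5/6, a_4 = 0, a_5 = 11/24
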